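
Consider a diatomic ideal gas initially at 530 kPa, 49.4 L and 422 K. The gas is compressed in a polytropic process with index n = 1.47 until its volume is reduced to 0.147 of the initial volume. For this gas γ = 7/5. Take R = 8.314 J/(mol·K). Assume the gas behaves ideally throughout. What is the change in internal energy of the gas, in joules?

95700 J

n = P₁V₁/(RT₁) = 530×49.4/(8.314×422) = 7.46 mol.
Polytropic n=1.47: T₂ = T₁(V₁/V₂)^(n−1) = 422×(6.80)^0.47 = 1040 K; P₂ = P₁(V₁/V₂)^n = 8880 kPa.
For an ideal gas ΔU = nCvΔT with Cv = (5/2)R = 20.8 J/(mol·K).
ΔU = 7.46×20.8×(1040−422) = 95700 J.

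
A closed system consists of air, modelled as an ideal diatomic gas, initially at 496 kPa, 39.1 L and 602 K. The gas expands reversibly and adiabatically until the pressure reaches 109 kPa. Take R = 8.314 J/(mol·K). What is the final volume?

115 L

Adiabatic: T₂/T₁ = (P₂/P₁)^((γ−1)/γ) ⇒ T₂ = 602×(0.220)^0.286 = 390 K; V₂ = 115 L.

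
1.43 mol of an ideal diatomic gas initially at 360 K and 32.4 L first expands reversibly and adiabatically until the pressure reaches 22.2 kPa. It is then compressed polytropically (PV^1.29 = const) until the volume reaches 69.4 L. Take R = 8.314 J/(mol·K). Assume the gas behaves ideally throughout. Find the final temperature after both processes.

P₁ = nRT₁/V₁ = 1.43×8.314×360/32.4 = 132 kPa.
Step 1 — Adiabatic: T₂/T₁ = (P₂/P₁)^((γ−1)/γ) ⇒ T₂ = 360×(0.168)^0.286 = 216 K; V₂ = 116 L.
ΔU = nCvΔT = 1.43×20.8×(216−360) = -4270 J.
Q = 0 for an adiabatic process, so W = −ΔU = 4270 J.
State after step 1: P = 22.2 kPa, V = 116 L, T = 216 K.
Step 2 — Polytropic n=1.29: T₂ = T₁(V₁/V₂)^(n−1) = 216×(1.67)^0.29 = 251 K; P₂ = P₁(V₁/V₂)^n = 43.0 kPa.
W = (P₁V₁−P₂V₂)/(n−1) = (22.2×116−43.0×69.4)/0.29 = -1420 J.
ΔU = nCvΔT = 1.43×20.8×(251−216) = 1030 J.
Q = ΔU + W = -390 J.
Net over both steps: W = 2850 J, Q = -390 J, ΔU = -3240 J.

251 K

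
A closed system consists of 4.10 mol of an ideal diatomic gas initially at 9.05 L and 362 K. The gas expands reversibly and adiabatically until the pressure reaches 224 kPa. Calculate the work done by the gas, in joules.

12400 J

P₁ = nRT₁/V₁ = 4.10×8.314×362/9.05 = 1360 kPa.
Adiabatic: T₂/T₁ = (P₂/P₁)^((γ−1)/γ) ⇒ T₂ = 362×(0.164)^0.286 = 216 K; V₂ = 32.9 L.
ΔU = nCvΔT = 4.10×20.8×(216−362) = -12400 J.
Q = 0 for an adiabatic process, so W = −ΔU = 12400 J.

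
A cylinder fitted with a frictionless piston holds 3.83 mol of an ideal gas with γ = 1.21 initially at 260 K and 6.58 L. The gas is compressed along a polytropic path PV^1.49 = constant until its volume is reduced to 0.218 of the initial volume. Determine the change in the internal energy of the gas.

P₁ = nRT₁/V₁ = 3.83×8.314×260/6.58 = 1260 kPa.
Polytropic n=1.49: T₂ = T₁(V₁/V₂)^(n−1) = 260×(4.59)^0.49 = 548 K; P₂ = P₁(V₁/V₂)^n = 12200 kPa.
For an ideal gas ΔU = nCvΔT with Cv = R/(γ−1) = 39.6 J/(mol·K).
ΔU = 3.83×39.6×(548−260) = 43700 J.

43700 J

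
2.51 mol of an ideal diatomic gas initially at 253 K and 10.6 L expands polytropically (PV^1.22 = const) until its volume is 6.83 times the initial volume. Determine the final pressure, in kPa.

P₁ = nRT₁/V₁ = 2.51×8.314×253/10.6 = 498 kPa.
Polytropic n=1.22: T₂ = T₁(V₁/V₂)^(n−1) = 253×(0.146)^0.22 = 166 K; P₂ = P₁(V₁/V₂)^n = 47.8 kPa.

47.8 kPa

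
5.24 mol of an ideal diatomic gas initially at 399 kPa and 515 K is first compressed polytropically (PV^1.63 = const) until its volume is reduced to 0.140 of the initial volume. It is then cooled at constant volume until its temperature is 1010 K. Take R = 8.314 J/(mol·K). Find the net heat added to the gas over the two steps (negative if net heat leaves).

-33400 J

V₁ = nRT₁/P₁ = 5.24×8.314×515/399 = 56.2 L.
Step 1 — Polytropic n=1.63: T₂ = T₁(V₁/V₂)^(n−1) = 515×(7.14)^0.63 = 1780 K; P₂ = P₁(V₁/V₂)^n = 9840 kPa.
W = (P₁V₁−P₂V₂)/(n−1) = (399×56.2−9840×7.87)/0.63 = -87300 J.
ΔU = nCvΔT = 5.24×20.8×(1780−515) = 137000 J.
Q = ΔU + W = 50200 J.
State after step 1: P = 9840 kPa, V = 7.87 L, T = 1780 K.
Step 2 — Isochoric: V stays 7.87 L; P/T = const ⇒ T₂ = 1010 K, P₂ = 5590 kPa.
W = 0 (no volume change).
ΔU = nCvΔT = 5.24×20.8×(1010−1780) = -83600 J.
Q = ΔU = -83600 J.
Net over both steps: W = -87300 J, Q = -33400 J, ΔU = 53900 J.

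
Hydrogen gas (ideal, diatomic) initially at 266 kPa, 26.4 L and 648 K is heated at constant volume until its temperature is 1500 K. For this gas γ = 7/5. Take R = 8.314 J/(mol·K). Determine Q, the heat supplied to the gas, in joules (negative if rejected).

23100 J

n = P₁V₁/(RT₁) = 266×26.4/(8.314×648) = 1.30 mol.
Isochoric: V stays 26.4 L; P/T = const ⇒ T₂ = 1500 K, P₂ = 616 kPa.
W = 0 (no volume change).
ΔU = nCvΔT = 1.30×20.8×(1500−648) = 23100 J.
Q = ΔU = 23100 J.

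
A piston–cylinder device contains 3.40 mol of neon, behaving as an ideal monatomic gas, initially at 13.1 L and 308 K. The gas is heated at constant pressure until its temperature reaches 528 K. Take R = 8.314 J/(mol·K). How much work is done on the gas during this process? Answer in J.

-6220 J

P₁ = nRT₁/V₁ = 3.40×8.314×308/13.1 = 665 kPa.
Isobaric: P stays 665 kPa; V/T = const ⇒ T₂ = 528 K, V₂ = 22.5 L.
W = PΔV = 665×(22.5−13.1) kPa·L = 6220 J.
Work done on the gas = −W_by = -6220 J.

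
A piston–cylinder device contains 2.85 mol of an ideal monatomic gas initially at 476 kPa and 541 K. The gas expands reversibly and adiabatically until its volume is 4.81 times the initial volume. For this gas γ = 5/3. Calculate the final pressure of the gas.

34.7 kPa

V₁ = nRT₁/P₁ = 2.85×8.314×541/476 = 26.9 L.
Adiabatic: TV^(γ−1) = const ⇒ T₂ = 541×(0.208)^0.667 = 190 K; PV^γ = const ⇒ P₂ = 34.7 kPa.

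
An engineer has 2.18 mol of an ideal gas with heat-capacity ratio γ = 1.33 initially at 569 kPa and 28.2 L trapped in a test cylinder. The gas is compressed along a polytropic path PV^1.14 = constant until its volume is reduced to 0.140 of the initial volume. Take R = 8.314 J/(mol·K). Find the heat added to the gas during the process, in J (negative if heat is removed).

T₁ = P₁V₁/(nR) = 569×28.2/(2.18×8.314) = 885 K.
Polytropic n=1.14: T₂ = T₁(V₁/V₂)^(n−1) = 885×(7.14)^0.14 = 1170 K; P₂ = P₁(V₁/V₂)^n = 5350 kPa.
W = (P₁V₁−P₂V₂)/(n−1) = (569×28.2−5350×3.95)/0.14 = -36300 J.
ΔU = nCvΔT = 2.18×25.2×(1170−885) = 15400 J.
Q = ΔU + W = -20900 J.

-20900 J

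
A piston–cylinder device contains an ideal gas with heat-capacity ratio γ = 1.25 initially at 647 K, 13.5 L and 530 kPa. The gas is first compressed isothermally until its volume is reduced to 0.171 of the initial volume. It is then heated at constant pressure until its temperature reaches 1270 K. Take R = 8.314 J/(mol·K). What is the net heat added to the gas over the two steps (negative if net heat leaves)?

n = P₁V₁/(RT₁) = 530×13.5/(8.314×647) = 1.33 mol.
Step 1 — Isothermal: T stays 647 K; PV = const ⇒ V₂ = 2.31 L, P₂ = 3100 kPa.
ΔU = 0 (ideal gas, T constant).
W = nRT ln(V₂/V₁) = 1.33×8.314×647×ln(0.171) = -12600 J.
Q = ΔU + W = -12600 J.
State after step 1: P = 3100 kPa, V = 2.31 L, T = 647 K.
Step 2 — Isobaric: P stays 3100 kPa; V/T = const ⇒ T₂ = 1270 K, V₂ = 4.53 L.
W = PΔV = 3100×(4.53−2.31) kPa·L = 6890 J.
ΔU = nCvΔT = 1.33×33.3×(1270−647) = 27600 J.
Q = ΔU + W = nCpΔT = 34400 J.
Net over both steps: W = -5750 J, Q = 21800 J, ΔU = 27600 J.

21800 J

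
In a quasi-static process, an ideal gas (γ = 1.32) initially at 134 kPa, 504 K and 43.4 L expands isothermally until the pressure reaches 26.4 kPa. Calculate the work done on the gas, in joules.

-9450 J

n = P₁V₁/(RT₁) = 134×43.4/(8.314×504) = 1.39 mol.
Isothermal: T stays 504 K; PV = const ⇒ V₂ = 220 L, P₂ = 26.4 kPa.
W = nRT ln(V₂/V₁) = 1.39×8.314×504×ln(5.08) = 9450 J.
Work done on the gas = −W_by = -9450 J.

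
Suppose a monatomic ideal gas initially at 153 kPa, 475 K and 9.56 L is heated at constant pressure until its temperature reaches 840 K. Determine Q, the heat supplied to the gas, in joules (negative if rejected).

n = P₁V₁/(RT₁) = 153×9.56/(8.314×475) = 0.370 mol.
Isobaric: P stays 153 kPa; V/T = const ⇒ T₂ = 840 K, V₂ = 16.9 L.
W = PΔV = 153×(16.9−9.56) kPa·L = 1120 J.
ΔU = nCvΔT = 0.370×12.5×(840−475) = 1690 J.
Q = ΔU + W = nCpΔT = 2810 J.

2810 J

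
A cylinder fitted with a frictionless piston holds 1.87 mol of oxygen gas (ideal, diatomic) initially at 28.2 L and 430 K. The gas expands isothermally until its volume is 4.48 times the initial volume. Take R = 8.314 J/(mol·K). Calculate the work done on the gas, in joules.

-10000 J

P₁ = nRT₁/V₁ = 1.87×8.314×430/28.2 = 237 kPa.
Isothermal: T stays 430 K; PV = const ⇒ V₂ = 126 L, P₂ = 52.9 kPa.
W = nRT ln(V₂/V₁) = 1.87×8.314×430×ln(4.48) = 10000 J.
Work done on the gas = −W_by = -10000 J.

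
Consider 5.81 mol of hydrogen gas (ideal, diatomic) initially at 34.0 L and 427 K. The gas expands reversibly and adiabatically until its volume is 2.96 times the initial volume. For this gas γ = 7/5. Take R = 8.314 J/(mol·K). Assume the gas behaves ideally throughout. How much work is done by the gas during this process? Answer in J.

P₁ = nRT₁/V₁ = 5.81×8.314×427/34.0 = 607 kPa.
Adiabatic: TV^(γ−1) = const ⇒ T₂ = 427×(0.338)^0.400 = 277 K; PV^γ = const ⇒ P₂ = 133 kPa.
ΔU = nCvΔT = 5.81×20.8×(277−427) = -18200 J.
Q = 0 for an adiabatic process, so W = −ΔU = 18200 J.

18200 J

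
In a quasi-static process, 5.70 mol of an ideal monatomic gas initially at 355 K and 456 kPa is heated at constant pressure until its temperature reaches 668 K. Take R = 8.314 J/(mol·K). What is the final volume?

V₁ = nRT₁/P₁ = 5.70×8.314×355/456 = 36.9 L.
Isobaric: P stays 456 kPa; V/T = const ⇒ T₂ = 668 K, V₂ = 69.4 L.

69.4 L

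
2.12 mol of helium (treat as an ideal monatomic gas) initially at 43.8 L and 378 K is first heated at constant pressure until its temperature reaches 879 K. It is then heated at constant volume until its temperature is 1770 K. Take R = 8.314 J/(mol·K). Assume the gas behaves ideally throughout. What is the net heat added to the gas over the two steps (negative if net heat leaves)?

P₁ = nRT₁/V₁ = 2.12×8.314×378/43.8 = 152 kPa.
Step 1 — Isobaric: P stays 152 kPa; V/T = const ⇒ T₂ = 879 K, V₂ = 102 L.
W = PΔV = 152×(102−43.8) kPa·L = 8830 J.
ΔU = nCvΔT = 2.12×12.5×(879−378) = 13200 J.
Q = ΔU + W = nCpΔT = 22100 J.
State after step 1: P = 152 kPa, V = 102 L, T = 879 K.
Step 2 — Isochoric: V stays 102 L; P/T = const ⇒ T₂ = 1770 K, P₂ = 306 kPa.
W = 0 (no volume change).
ΔU = nCvΔT = 2.12×12.5×(1770−879) = 23600 J.
Q = ΔU = 23600 J.
Net over both steps: W = 8830 J, Q = 45600 J, ΔU = 36800 J.

45600 J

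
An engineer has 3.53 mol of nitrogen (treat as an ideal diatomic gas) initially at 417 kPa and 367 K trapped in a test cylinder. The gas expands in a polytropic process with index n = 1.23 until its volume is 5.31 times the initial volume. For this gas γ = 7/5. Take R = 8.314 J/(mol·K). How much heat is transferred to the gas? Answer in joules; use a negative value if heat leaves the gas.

6350 J

V₁ = nRT₁/P₁ = 3.53×8.314×367/417 = 25.8 L.
Polytropic n=1.23: T₂ = T₁(V₁/V₂)^(n−1) = 367×(0.188)^0.23 = 250 K; P₂ = P₁(V₁/V₂)^n = 53.5 kPa.
W = (P₁V₁−P₂V₂)/(n−1) = (417×25.8−53.5×137)/0.23 = 14900 J.
ΔU = nCvΔT = 3.53×20.8×(250−367) = -8590 J.
Q = ΔU + W = 6350 J.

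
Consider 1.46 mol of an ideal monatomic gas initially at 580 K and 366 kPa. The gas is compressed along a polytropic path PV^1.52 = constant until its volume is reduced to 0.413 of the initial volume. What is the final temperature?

919 K

V₁ = nRT₁/P₁ = 1.46×8.314×580/366 = 19.2 L.
Polytropic n=1.52: T₂ = T₁(V₁/V₂)^(n−1) = 580×(2.42)^0.52 = 919 K; P₂ = P₁(V₁/V₂)^n = 1400 kPa.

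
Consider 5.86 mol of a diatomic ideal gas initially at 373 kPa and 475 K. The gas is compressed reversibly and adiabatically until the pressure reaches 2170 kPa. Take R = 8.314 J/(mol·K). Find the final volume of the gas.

V₁ = nRT₁/P₁ = 5.86×8.314×475/373 = 62.0 L.
Adiabatic: T₂/T₁ = (P₂/P₁)^((γ−1)/γ) ⇒ T₂ = 475×(5.82)^0.286 = 786 K; V₂ = 17.6 L.

17.6 L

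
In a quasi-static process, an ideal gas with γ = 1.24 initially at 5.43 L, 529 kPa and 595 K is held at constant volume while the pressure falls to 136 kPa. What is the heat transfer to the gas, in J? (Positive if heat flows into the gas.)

-8890 J

n = P₁V₁/(RT₁) = 529×5.43/(8.314×595) = 0.581 mol.
Isochoric: V stays 5.43 L; P/T = const ⇒ T₂ = 153 K, P₂ = 136 kPa.
W = 0 (no volume change).
ΔU = nCvΔT = 0.581×34.6×(153−595) = -8890 J.
Q = ΔU = -8890 J.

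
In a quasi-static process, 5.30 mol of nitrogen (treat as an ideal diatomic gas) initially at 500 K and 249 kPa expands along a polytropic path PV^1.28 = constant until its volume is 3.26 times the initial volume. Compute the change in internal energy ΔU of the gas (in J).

V₁ = nRT₁/P₁ = 5.30×8.314×500/249 = 88.5 L.
Polytropic n=1.28: T₂ = T₁(V₁/V₂)^(n−1) = 500×(0.307)^0.28 = 359 K; P₂ = P₁(V₁/V₂)^n = 54.9 kPa.
For an ideal gas ΔU = nCvΔT with Cv = (5/2)R = 20.8 J/(mol·K).
ΔU = 5.30×20.8×(359−500) = -15500 J.

-15500 J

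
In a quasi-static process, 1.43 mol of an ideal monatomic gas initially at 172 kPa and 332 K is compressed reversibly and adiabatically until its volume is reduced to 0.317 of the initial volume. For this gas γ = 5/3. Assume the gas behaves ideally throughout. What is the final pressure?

1170 kPa

V₁ = nRT₁/P₁ = 1.43×8.314×332/172 = 22.9 L.
Adiabatic: TV^(γ−1) = const ⇒ T₂ = 332×(3.15)^0.667 = 714 K; PV^γ = const ⇒ P₂ = 1170 kPa.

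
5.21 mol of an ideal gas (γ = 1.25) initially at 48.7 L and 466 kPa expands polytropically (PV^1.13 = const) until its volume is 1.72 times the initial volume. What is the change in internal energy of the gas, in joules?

T₁ = P₁V₁/(nR) = 466×48.7/(5.21×8.314) = 524 K.
Polytropic n=1.13: T₂ = T₁(V₁/V₂)^(n−1) = 524×(0.581)^0.13 = 488 K; P₂ = P₁(V₁/V₂)^n = 252 kPa.
For an ideal gas ΔU = nCvΔT with Cv = R/(γ−1) = 33.3 J/(mol·K).
ΔU = 5.21×33.3×(488−524) = -6180 J.

-6180 J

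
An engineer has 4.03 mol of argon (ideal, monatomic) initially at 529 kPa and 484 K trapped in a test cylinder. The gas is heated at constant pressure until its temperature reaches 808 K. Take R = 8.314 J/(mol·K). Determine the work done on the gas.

-10900 J

V₁ = nRT₁/P₁ = 4.03×8.314×484/529 = 30.7 L.
Isobaric: P stays 529 kPa; V/T = const ⇒ T₂ = 808 K, V₂ = 51.2 L.
W = PΔV = 529×(51.2−30.7) kPa·L = 10900 J.
Work done on the gas = −W_by = -10900 J.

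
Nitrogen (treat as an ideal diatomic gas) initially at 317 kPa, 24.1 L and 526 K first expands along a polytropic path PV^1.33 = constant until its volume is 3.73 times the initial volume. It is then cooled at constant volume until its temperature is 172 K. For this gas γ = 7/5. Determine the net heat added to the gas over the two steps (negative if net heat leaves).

n = P₁V₁/(RT₁) = 317×24.1/(8.314×526) = 1.75 mol.
Step 1 — Polytropic n=1.33: T₂ = T₁(V₁/V₂)^(n−1) = 526×(0.268)^0.33 = 341 K; P₂ = P₁(V₁/V₂)^n = 55.0 kPa.
W = (P₁V₁−P₂V₂)/(n−1) = (317×24.1−55.0×89.9)/0.33 = 8160 J.
ΔU = nCvΔT = 1.75×20.8×(341−526) = -6730 J.
Q = ΔU + W = 1430 J.
State after step 1: P = 55.0 kPa, V = 89.9 L, T = 341 K.
Step 2 — Isochoric: V stays 89.9 L; P/T = const ⇒ T₂ = 172 K, P₂ = 27.8 kPa.
W = 0 (no volume change).
ΔU = nCvΔT = 1.75×20.8×(172−341) = -6120 J.
Q = ΔU = -6120 J.
Net over both steps: W = 8160 J, Q = -4700 J, ΔU = -12900 J.

-4700 J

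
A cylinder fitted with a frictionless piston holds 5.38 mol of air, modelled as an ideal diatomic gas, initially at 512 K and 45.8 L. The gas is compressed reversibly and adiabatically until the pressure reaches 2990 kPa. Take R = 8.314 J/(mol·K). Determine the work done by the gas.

-38200 J

P₁ = nRT₁/V₁ = 5.38×8.314×512/45.8 = 500 kPa.
Adiabatic: T₂/T₁ = (P₂/P₁)^((γ−1)/γ) ⇒ T₂ = 512×(5.98)^0.286 = 853 K; V₂ = 12.8 L.
ΔU = nCvΔT = 5.38×20.8×(853−512) = 38200 J.
Q = 0 for an adiabatic process, so W = −ΔU = -38200 J.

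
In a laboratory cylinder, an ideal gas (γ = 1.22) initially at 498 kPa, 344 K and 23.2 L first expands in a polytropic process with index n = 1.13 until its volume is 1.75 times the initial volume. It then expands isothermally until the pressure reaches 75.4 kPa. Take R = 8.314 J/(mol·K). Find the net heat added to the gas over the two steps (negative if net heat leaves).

16000 J

n = P₁V₁/(RT₁) = 498×23.2/(8.314×344) = 4.04 mol.
Step 1 — Polytropic n=1.13: T₂ = T₁(V₁/V₂)^(n−1) = 344×(0.571)^0.13 = 320 K; P₂ = P₁(V₁/V₂)^n = 265 kPa.
W = (P₁V₁−P₂V₂)/(n−1) = (498×23.2−265×40.6)/0.13 = 6240 J.
ΔU = nCvΔT = 4.04×37.8×(320−344) = -3680 J.
Q = ΔU + W = 2550 J.
State after step 1: P = 265 kPa, V = 40.6 L, T = 320 K.
Step 2 — Isothermal: T stays 320 K; PV = const ⇒ V₂ = 142 L, P₂ = 75.4 kPa.
ΔU = 0 (ideal gas, T constant).
W = nRT ln(V₂/V₁) = 4.04×8.314×320×ln(3.51) = 13500 J.
Q = ΔU + W = 13500 J.
Net over both steps: W = 19700 J, Q = 16000 J, ΔU = -3680 J.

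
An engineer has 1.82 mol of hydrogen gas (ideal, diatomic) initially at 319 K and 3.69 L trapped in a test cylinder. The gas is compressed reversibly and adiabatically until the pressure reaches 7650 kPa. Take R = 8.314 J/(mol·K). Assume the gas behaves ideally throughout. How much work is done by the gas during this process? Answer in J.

-7920 J

P₁ = nRT₁/V₁ = 1.82×8.314×319/3.69 = 1310 kPa.
Adiabatic: T₂/T₁ = (P₂/P₁)^((γ−1)/γ) ⇒ T₂ = 319×(5.85)^0.286 = 528 K; V₂ = 1.05 L.
ΔU = nCvΔT = 1.82×20.8×(528−319) = 7920 J.
Q = 0 for an adiabatic process, so W = −ΔU = -7920 J.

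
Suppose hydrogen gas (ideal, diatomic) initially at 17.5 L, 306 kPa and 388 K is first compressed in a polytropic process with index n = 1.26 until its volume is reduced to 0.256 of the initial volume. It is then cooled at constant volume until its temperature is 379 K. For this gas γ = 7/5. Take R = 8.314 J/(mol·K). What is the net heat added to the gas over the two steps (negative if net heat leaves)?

-9070 J

n = P₁V₁/(RT₁) = 306×17.5/(8.314×388) = 1.66 mol.
Step 1 — Polytropic n=1.26: T₂ = T₁(V₁/V₂)^(n−1) = 388×(3.91)^0.26 = 553 K; P₂ = P₁(V₁/V₂)^n = 1700 kPa.
W = (P₁V₁−P₂V₂)/(n−1) = (306×17.5−1700×4.48)/0.26 = -8760 J.
ΔU = nCvΔT = 1.66×20.8×(553−388) = 5690 J.
Q = ΔU + W = -3060 J.
State after step 1: P = 1700 kPa, V = 4.48 L, T = 553 K.
Step 2 — Isochoric: V stays 4.48 L; P/T = const ⇒ T₂ = 379 K, P₂ = 1170 kPa.
W = 0 (no volume change).
ΔU = nCvΔT = 1.66×20.8×(379−553) = -6000 J.
Q = ΔU = -6000 J.
Net over both steps: W = -8760 J, Q = -9070 J, ΔU = -311 J.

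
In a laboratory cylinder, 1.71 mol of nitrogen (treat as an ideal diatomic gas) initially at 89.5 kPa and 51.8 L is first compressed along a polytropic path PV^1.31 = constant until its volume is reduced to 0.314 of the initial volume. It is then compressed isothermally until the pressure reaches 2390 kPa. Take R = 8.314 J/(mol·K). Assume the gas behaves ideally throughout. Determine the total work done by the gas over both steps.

T₁ = P₁V₁/(nR) = 89.5×51.8/(1.71×8.314) = 326 K.
Step 1 — Polytropic n=1.31: T₂ = T₁(V₁/V₂)^(n−1) = 326×(3.18)^0.31 = 467 K; P₂ = P₁(V₁/V₂)^n = 408 kPa.
W = (P₁V₁−P₂V₂)/(n−1) = (89.5×51.8−408×16.3)/0.31 = -6460 J.
ΔU = nCvΔT = 1.71×20.8×(467−326) = 5010 J.
Q = ΔU + W = -1450 J.
State after step 1: P = 408 kPa, V = 16.3 L, T = 467 K.
Step 2 — Isothermal: T stays 467 K; PV = const ⇒ V₂ = 2.78 L, P₂ = 2390 kPa.
ΔU = 0 (ideal gas, T constant).
W = nRT ln(V₂/V₁) = 1.71×8.314×467×ln(0.171) = -11700 J.
Q = ΔU + W = -11700 J.
Net over both steps: W = -18200 J, Q = -13200 J, ΔU = 5010 J.

-18200 J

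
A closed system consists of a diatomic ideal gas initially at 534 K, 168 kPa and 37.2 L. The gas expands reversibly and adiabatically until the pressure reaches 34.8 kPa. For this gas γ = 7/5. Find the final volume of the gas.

115 L

Adiabatic: T₂/T₁ = (P₂/P₁)^((γ−1)/γ) ⇒ T₂ = 534×(0.207)^0.286 = 341 K; V₂ = 115 L.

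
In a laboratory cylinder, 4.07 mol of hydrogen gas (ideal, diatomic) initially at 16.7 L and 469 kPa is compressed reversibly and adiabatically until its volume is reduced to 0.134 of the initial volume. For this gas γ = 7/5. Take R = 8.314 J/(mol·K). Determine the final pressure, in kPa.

7820 kPa

T₁ = P₁V₁/(nR) = 469×16.7/(4.07×8.314) = 231 K.
Adiabatic: TV^(γ−1) = const ⇒ T₂ = 231×(7.46)^0.400 = 517 K; PV^γ = const ⇒ P₂ = 7820 kPa.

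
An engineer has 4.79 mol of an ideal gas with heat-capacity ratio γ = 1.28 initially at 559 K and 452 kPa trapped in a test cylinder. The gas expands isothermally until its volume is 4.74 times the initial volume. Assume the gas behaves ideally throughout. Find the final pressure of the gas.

95.4 kPa

V₁ = nRT₁/P₁ = 4.79×8.314×559/452 = 49.3 L.
Isothermal: T stays 559 K; PV = const ⇒ V₂ = 233 L, P₂ = 95.4 kPa.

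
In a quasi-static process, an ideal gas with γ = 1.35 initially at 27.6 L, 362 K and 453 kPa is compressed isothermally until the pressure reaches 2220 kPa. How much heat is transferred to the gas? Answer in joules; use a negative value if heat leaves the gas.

n = P₁V₁/(RT₁) = 453×27.6/(8.314×362) = 4.15 mol.
Isothermal: T stays 362 K; PV = const ⇒ V₂ = 5.63 L, P₂ = 2220 kPa.
ΔU = 0 (ideal gas, T constant).
W = nRT ln(V₂/V₁) = 4.15×8.314×362×ln(0.204) = -19900 J.
Q = ΔU + W = -19900 J.

-19900 J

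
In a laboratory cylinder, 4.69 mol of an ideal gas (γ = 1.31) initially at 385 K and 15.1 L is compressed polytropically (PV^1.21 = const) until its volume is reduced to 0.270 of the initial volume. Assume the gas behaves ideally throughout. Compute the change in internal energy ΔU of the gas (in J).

15300 J

P₁ = nRT₁/V₁ = 4.69×8.314×385/15.1 = 994 kPa.
Polytropic n=1.21: T₂ = T₁(V₁/V₂)^(n−1) = 385×(3.70)^0.21 = 507 K; P₂ = P₁(V₁/V₂)^n = 4850 kPa.
For an ideal gas ΔU = nCvΔT with Cv = R/(γ−1) = 26.8 J/(mol·K).
ΔU = 4.69×26.8×(507−385) = 15300 J.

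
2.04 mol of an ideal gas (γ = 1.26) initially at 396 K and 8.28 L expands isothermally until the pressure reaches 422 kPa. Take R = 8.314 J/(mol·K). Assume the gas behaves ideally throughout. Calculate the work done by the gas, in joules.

P₁ = nRT₁/V₁ = 2.04×8.314×396/8.28 = 811 kPa.
Isothermal: T stays 396 K; PV = const ⇒ V₂ = 15.9 L, P₂ = 422 kPa.
W = nRT ln(V₂/V₁) = 2.04×8.314×396×ln(1.92) = 4390 J.

4390 J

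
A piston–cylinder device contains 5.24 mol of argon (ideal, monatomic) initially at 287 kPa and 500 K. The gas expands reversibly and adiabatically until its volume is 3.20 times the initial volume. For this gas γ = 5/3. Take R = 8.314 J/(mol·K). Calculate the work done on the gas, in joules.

-17600 J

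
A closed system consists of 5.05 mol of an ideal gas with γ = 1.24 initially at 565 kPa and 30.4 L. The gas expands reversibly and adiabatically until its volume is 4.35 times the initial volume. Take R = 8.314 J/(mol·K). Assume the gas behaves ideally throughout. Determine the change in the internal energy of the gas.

T₁ = P₁V₁/(nR) = 565×30.4/(5.05×8.314) = 409 K.
Adiabatic: TV^(γ−1) = const ⇒ T₂ = 409×(0.230)^0.240 = 287 K; PV^γ = const ⇒ P₂ = 91.3 kPa.
For an ideal gas ΔU = nCvΔT with Cv = R/(γ−1) = 34.6 J/(mol·K).
ΔU = 5.05×34.6×(287−409) = -21300 J.

-21300 J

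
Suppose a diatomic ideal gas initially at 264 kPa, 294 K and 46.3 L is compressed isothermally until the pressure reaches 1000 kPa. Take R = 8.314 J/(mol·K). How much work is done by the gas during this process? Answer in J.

n = P₁V₁/(RT₁) = 264×46.3/(8.314×294) = 5.00 mol.
Isothermal: T stays 294 K; PV = const ⇒ V₂ = 12.2 L, P₂ = 1000 kPa.
W = nRT ln(V₂/V₁) = 5.00×8.314×294×ln(0.264) = -16300 J.

-16300 J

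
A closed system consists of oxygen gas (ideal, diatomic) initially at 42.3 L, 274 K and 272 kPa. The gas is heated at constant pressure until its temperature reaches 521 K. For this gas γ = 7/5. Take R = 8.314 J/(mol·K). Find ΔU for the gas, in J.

n = P₁V₁/(RT₁) = 272×42.3/(8.314×274) = 5.05 mol.
Isobaric: P stays 272 kPa; V/T = const ⇒ T₂ = 521 K, V₂ = 80.4 L.
For an ideal gas ΔU = nCvΔT with Cv = (5/2)R = 20.8 J/(mol·K).
ΔU = 5.05×20.8×(521−274) = 25900 J.

25900 J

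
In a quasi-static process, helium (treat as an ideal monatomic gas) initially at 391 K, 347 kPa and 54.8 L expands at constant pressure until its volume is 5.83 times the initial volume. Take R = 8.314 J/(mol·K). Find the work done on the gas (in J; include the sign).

-91800 J

n = P₁V₁/(RT₁) = 347×54.8/(8.314×391) = 5.85 mol.
Isobaric: P stays 347 kPa; V/T = const ⇒ T₂ = 2280 K, V₂ = 319 L.
W = PΔV = 347×(319−54.8) kPa·L = 91800 J.
Work done on the gas = −W_by = -91800 J.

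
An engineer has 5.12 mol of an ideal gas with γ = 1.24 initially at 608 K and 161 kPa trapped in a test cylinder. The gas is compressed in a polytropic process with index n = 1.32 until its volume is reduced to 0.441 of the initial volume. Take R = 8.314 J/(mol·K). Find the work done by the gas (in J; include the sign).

V₁ = nRT₁/P₁ = 5.12×8.314×608/161 = 161 L.
Polytropic n=1.32: T₂ = T₁(V₁/V₂)^(n−1) = 608×(2.27)^0.32 = 790 K; P₂ = P₁(V₁/V₂)^n = 474 kPa.
W = (P₁V₁−P₂V₂)/(n−1) = (161×161−474×70.9)/0.32 = -24200 J.

-24200 J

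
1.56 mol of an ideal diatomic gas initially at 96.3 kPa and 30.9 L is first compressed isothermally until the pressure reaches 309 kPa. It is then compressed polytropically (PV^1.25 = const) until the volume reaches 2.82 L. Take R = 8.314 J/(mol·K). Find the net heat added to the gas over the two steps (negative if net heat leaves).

T₁ = P₁V₁/(nR) = 96.3×30.9/(1.56×8.314) = 229 K.
Step 1 — Isothermal: T stays 229 K; PV = const ⇒ V₂ = 9.63 L, P₂ = 309 kPa.
ΔU = 0 (ideal gas, T constant).
W = nRT ln(V₂/V₁) = 1.56×8.314×229×ln(0.312) = -3470 J.
Q = ΔU + W = -3470 J.
State after step 1: P = 309 kPa, V = 9.63 L, T = 229 K.
Step 2 — Polytropic n=1.25: T₂ = T₁(V₁/V₂)^(n−1) = 229×(3.41)^0.25 = 312 K; P₂ = P₁(V₁/V₂)^n = 1430 kPa.
W = (P₁V₁−P₂V₂)/(n−1) = (309×9.63−1430×2.82)/0.25 = -4280 J.
ΔU = nCvΔT = 1.56×20.8×(312−229) = 2670 J.
Q = ΔU + W = -1600 J.
Net over both steps: W = -7750 J, Q = -5070 J, ΔU = 2670 J.

-5070 J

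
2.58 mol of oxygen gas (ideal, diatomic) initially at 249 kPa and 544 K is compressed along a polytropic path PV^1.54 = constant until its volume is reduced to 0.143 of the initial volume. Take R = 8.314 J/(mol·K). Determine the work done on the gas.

40200 J

V₁ = nRT₁/P₁ = 2.58×8.314×544/249 = 46.9 L.
Polytropic n=1.54: T₂ = T₁(V₁/V₂)^(n−1) = 544×(6.99)^0.54 = 1550 K; P₂ = P₁(V₁/V₂)^n = 4980 kPa.
W = (P₁V₁−P₂V₂)/(n−1) = (249×46.9−4980×6.70)/0.54 = -40200 J.
Work done on the gas = −W_by = 40200 J.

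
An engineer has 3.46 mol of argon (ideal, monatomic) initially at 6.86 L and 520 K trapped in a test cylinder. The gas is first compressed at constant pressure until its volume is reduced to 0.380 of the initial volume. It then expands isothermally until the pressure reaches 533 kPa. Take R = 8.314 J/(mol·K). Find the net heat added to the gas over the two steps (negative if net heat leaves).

P₁ = nRT₁/V₁ = 3.46×8.314×520/6.86 = 2180 kPa.
Step 1 — Isobaric: P stays 2180 kPa; V/T = const ⇒ T₂ = 198 K, V₂ = 2.61 L.
W = PΔV = 2180×(2.61−6.86) kPa·L = -9270 J.
ΔU = nCvΔT = 3.46×12.5×(198−520) = -13900 J.
Q = ΔU + W = nCpΔT = -23200 J.
State after step 1: P = 2180 kPa, V = 2.61 L, T = 198 K.
Step 2 — Isothermal: T stays 198 K; PV = const ⇒ V₂ = 10.7 L, P₂ = 533 kPa.
ΔU = 0 (ideal gas, T constant).
W = nRT ln(V₂/V₁) = 3.46×8.314×198×ln(4.09) = 8010 J.
Q = ΔU + W = 8010 J.
Net over both steps: W = -1270 J, Q = -15200 J, ΔU = -13900 J.

-15200 J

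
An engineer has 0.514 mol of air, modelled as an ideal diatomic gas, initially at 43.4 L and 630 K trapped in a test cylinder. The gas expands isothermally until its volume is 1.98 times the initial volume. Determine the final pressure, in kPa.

31.3 kPa

P₁ = nRT₁/V₁ = 0.514×8.314×630/43.4 = 62.0 kPa.
Isothermal: T stays 630 K; PV = const ⇒ V₂ = 85.9 L, P₂ = 31.3 kPa.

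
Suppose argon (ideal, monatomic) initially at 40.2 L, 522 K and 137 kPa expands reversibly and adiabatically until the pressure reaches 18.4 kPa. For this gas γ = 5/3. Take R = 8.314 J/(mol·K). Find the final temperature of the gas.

234 K

Adiabatic: T₂/T₁ = (P₂/P₁)^((γ−1)/γ) ⇒ T₂ = 522×(0.134)^0.400 = 234 K; V₂ = 134 L.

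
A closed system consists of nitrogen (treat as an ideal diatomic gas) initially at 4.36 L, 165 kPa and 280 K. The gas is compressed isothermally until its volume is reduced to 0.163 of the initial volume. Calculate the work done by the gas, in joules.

n = P₁V₁/(RT₁) = 165×4.36/(8.314×280) = 0.309 mol.
Isothermal: T stays 280 K; PV = const ⇒ V₂ = 0.711 L, P₂ = 1010 kPa.
W = nRT ln(V₂/V₁) = 0.309×8.314×280×ln(0.163) = -1300 J.

-1300 J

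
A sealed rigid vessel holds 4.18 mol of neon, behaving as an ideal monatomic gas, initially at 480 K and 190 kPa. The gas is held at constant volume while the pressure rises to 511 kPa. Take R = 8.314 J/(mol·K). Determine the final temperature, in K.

V₁ = nRT₁/P₁ = 4.18×8.314×480/190 = 87.8 L.
Isochoric: V stays 87.8 L; P/T = const ⇒ T₂ = 1290 K, P₂ = 511 kPa.

1290 K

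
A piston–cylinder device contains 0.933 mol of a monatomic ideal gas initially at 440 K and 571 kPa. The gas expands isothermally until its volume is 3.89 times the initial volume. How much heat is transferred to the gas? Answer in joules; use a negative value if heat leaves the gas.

V₁ = nRT₁/P₁ = 0.933×8.314×440/571 = 5.98 L.
Isothermal: T stays 440 K; PV = const ⇒ V₂ = 23.3 L, P₂ = 147 kPa.
ΔU = 0 (ideal gas, T constant).
W = nRT ln(V₂/V₁) = 0.933×8.314×440×ln(3.89) = 4640 J.
Q = ΔU + W = 4640 J.

4640 J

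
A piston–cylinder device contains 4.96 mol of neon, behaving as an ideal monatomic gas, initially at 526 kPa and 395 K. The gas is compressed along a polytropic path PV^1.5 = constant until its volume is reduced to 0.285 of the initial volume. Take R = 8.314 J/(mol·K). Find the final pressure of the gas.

V₁ = nRT₁/P₁ = 4.96×8.314×395/526 = 31.0 L.
Polytropic n=1.5: T₂ = T₁(V₁/V₂)^(n−1) = 395×(3.51)^0.50 = 740 K; P₂ = P₁(V₁/V₂)^n = 3460 kPa.

3460 kPa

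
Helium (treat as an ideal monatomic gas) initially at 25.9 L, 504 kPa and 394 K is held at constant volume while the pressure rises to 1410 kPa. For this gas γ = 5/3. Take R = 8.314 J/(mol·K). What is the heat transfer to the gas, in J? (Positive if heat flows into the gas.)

35200 J

n = P₁V₁/(RT₁) = 504×25.9/(8.314×394) = 3.98 mol.
Isochoric: V stays 25.9 L; P/T = const ⇒ T₂ = 1100 K, P₂ = 1410 kPa.
W = 0 (no volume change).
ΔU = nCvΔT = 3.98×12.5×(1100−394) = 35200 J.
Q = ΔU = 35200 J.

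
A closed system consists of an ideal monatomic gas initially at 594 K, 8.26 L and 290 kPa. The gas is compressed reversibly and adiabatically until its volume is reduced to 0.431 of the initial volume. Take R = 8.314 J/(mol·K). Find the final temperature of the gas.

1040 K

Adiabatic: TV^(γ−1) = const ⇒ T₂ = 594×(2.32)^0.667 = 1040 K; PV^γ = const ⇒ P₂ = 1180 kPa.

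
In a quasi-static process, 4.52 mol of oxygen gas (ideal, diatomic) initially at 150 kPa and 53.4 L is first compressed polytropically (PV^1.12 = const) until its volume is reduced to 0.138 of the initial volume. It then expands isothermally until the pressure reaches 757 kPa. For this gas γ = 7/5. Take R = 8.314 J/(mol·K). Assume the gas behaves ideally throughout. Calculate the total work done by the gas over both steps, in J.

-11800 J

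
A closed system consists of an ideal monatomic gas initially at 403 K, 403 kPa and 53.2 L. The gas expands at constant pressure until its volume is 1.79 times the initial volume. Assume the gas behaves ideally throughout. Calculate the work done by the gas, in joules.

n = P₁V₁/(RT₁) = 403×53.2/(8.314×403) = 6.40 mol.
Isobaric: P stays 403 kPa; V/T = const ⇒ T₂ = 721 K, V₂ = 95.2 L.
W = PΔV = 403×(95.2−53.2) kPa·L = 16900 J.

16900 J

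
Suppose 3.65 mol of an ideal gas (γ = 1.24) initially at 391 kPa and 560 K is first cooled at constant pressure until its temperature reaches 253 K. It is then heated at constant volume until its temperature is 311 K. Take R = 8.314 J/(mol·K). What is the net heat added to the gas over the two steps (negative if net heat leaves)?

-40800 J

V₁ = nRT₁/P₁ = 3.65×8.314×560/391 = 43.5 L.
Step 1 — Isobaric: P stays 391 kPa; V/T = const ⇒ T₂ = 253 K, V₂ = 19.6 L.
W = PΔV = 391×(19.6−43.5) kPa·L = -9320 J.
ΔU = nCvΔT = 3.65×34.6×(253−560) = -38800 J.
Q = ΔU + W = nCpΔT = -48100 J.
State after step 1: P = 391 kPa, V = 19.6 L, T = 253 K.
Step 2 — Isochoric: V stays 19.6 L; P/T = const ⇒ T₂ = 311 K, P₂ = 481 kPa.
W = 0 (no volume change).
ΔU = nCvΔT = 3.65×34.6×(311−253) = 7330 J.
Q = ΔU = 7330 J.
Net over both steps: W = -9320 J, Q = -40800 J, ΔU = -31500 J.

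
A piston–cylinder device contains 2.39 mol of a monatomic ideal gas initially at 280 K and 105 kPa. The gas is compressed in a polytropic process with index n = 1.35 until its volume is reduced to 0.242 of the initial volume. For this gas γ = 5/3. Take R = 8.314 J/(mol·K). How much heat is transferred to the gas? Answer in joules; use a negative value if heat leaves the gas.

V₁ = nRT₁/P₁ = 2.39×8.314×280/105 = 53.0 L.
Polytropic n=1.35: T₂ = T₁(V₁/V₂)^(n−1) = 280×(4.13)^0.35 = 460 K; P₂ = P₁(V₁/V₂)^n = 713 kPa.
W = (P₁V₁−P₂V₂)/(n−1) = (105×53.0−713×12.8)/0.35 = -10200 J.
ΔU = nCvΔT = 2.39×12.5×(460−280) = 5370 J.
Q = ΔU + W = -4860 J.

-4860 J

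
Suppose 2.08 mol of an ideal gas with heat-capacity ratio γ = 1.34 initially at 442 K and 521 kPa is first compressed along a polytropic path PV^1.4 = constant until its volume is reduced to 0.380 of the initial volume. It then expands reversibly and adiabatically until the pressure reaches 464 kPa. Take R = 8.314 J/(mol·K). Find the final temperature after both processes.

V₁ = nRT₁/P₁ = 2.08×8.314×442/521 = 14.7 L.
Step 1 — Polytropic n=1.4: T₂ = T₁(V₁/V₂)^(n−1) = 442×(2.63)^0.40 = 651 K; P₂ = P₁(V₁/V₂)^n = 2020 kPa.
W = (P₁V₁−P₂V₂)/(n−1) = (521×14.7−2020×5.57)/0.40 = -9030 J.
ΔU = nCvΔT = 2.08×24.5×(651−442) = 10600 J.
Q = ΔU + W = 1590 J.
State after step 1: P = 2020 kPa, V = 5.57 L, T = 651 K.
Step 2 — Adiabatic: T₂/T₁ = (P₂/P₁)^((γ−1)/γ) ⇒ T₂ = 651×(0.230)^0.254 = 448 K; V₂ = 16.7 L.
ΔU = nCvΔT = 2.08×24.5×(448−651) = -10300 J.
Q = 0 for an adiabatic process, so W = −ΔU = 10300 J.
Net over both steps: W = 1280 J, Q = 1590 J, ΔU = 315 J.

448 K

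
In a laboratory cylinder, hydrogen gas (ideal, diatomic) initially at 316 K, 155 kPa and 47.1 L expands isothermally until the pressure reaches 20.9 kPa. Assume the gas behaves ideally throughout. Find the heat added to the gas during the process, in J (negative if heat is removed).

n = P₁V₁/(RT₁) = 155×47.1/(8.314×316) = 2.78 mol.
Isothermal: T stays 316 K; PV = const ⇒ V₂ = 349 L, P₂ = 20.9 kPa.
ΔU = 0 (ideal gas, T constant).
W = nRT ln(V₂/V₁) = 2.78×8.314×316×ln(7.42) = 14600 J.
Q = ΔU + W = 14600 J.

14600 J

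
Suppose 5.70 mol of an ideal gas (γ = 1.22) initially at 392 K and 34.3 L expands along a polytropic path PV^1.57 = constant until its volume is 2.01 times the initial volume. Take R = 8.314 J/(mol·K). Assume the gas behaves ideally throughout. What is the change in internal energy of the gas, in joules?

P₁ = nRT₁/V₁ = 5.70×8.314×392/34.3 = 542 kPa.
Polytropic n=1.57: T₂ = T₁(V₁/V₂)^(n−1) = 392×(0.498)^0.57 = 263 K; P₂ = P₁(V₁/V₂)^n = 181 kPa.
For an ideal gas ΔU = nCvΔT with Cv = R/(γ−1) = 37.8 J/(mol·K).
ΔU = 5.70×37.8×(263−392) = -27700 J.

-27700 J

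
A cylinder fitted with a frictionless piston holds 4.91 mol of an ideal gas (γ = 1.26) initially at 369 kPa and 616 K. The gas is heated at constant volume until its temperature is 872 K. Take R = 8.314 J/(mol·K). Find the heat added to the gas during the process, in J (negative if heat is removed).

40200 J

V₁ = nRT₁/P₁ = 4.91×8.314×616/369 = 68.1 L.
Isochoric: V stays 68.1 L; P/T = const ⇒ T₂ = 872 K, P₂ = 522 kPa.
W = 0 (no volume change).
ΔU = nCvΔT = 4.91×32.0×(872−616) = 40200 J.
Q = ΔU = 40200 J.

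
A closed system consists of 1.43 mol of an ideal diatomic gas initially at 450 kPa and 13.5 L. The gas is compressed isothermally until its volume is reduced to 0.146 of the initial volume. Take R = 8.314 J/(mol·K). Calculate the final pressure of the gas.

T₁ = P₁V₁/(nR) = 450×13.5/(1.43×8.314) = 511 K.
Isothermal: T stays 511 K; PV = const ⇒ V₂ = 1.97 L, P₂ = 3080 kPa.

3080 kPa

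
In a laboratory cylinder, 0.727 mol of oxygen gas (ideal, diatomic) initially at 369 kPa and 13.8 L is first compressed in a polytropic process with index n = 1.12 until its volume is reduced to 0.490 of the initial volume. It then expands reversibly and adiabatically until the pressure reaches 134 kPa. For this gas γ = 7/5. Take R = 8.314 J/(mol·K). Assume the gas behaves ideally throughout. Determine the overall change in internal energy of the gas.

T₁ = P₁V₁/(nR) = 369×13.8/(0.727×8.314) = 842 K.
Step 1 — Polytropic n=1.12: T₂ = T₁(V₁/V₂)^(n−1) = 842×(2.04)^0.12 = 918 K; P₂ = P₁(V₁/V₂)^n = 820 kPa.
W = (P₁V₁−P₂V₂)/(n−1) = (369×13.8−820×6.76)/0.12 = -3790 J.
ΔU = nCvΔT = 0.727×20.8×(918−842) = 1140 J.
Q = ΔU + W = -2650 J.
State after step 1: P = 820 kPa, V = 6.76 L, T = 918 K.
Step 2 — Adiabatic: T₂/T₁ = (P₂/P₁)^((γ−1)/γ) ⇒ T₂ = 918×(0.163)^0.286 = 547 K; V₂ = 24.7 L.
ΔU = nCvΔT = 0.727×20.8×(547−918) = -5600 J.
Q = 0 for an adiabatic process, so W = −ΔU = 5600 J.
Net over both steps: W = 1810 J, Q = -2650 J, ΔU = -4470 J.

-4470 J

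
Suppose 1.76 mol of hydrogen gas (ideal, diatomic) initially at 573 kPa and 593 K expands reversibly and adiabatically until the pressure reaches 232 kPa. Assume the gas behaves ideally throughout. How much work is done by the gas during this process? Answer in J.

V₁ = nRT₁/P₁ = 1.76×8.314×593/573 = 15.1 L.
Adiabatic: T₂/T₁ = (P₂/P₁)^((γ−1)/γ) ⇒ T₂ = 593×(0.405)^0.286 = 458 K; V₂ = 28.9 L.
ΔU = nCvΔT = 1.76×20.8×(458−593) = -4940 J.
Q = 0 for an adiabatic process, so W = −ΔU = 4940 J.

4940 J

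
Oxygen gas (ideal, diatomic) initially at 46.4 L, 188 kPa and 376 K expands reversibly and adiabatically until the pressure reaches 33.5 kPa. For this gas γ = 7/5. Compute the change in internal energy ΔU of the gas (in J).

-8490 J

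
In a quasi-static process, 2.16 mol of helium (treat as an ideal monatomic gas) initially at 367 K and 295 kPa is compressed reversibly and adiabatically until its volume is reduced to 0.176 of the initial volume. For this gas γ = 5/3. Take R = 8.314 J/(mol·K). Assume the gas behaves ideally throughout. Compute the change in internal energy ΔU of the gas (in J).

21600 J

V₁ = nRT₁/P₁ = 2.16×8.314×367/295 = 22.3 L.
Adiabatic: TV^(γ−1) = const ⇒ T₂ = 367×(5.68)^0.667 = 1170 K; PV^γ = const ⇒ P₂ = 5340 kPa.
For an ideal gas ΔU = nCvΔT with Cv = (3/2)R = 12.5 J/(mol·K).
ΔU = 2.16×12.5×(1170−367) = 21600 J.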